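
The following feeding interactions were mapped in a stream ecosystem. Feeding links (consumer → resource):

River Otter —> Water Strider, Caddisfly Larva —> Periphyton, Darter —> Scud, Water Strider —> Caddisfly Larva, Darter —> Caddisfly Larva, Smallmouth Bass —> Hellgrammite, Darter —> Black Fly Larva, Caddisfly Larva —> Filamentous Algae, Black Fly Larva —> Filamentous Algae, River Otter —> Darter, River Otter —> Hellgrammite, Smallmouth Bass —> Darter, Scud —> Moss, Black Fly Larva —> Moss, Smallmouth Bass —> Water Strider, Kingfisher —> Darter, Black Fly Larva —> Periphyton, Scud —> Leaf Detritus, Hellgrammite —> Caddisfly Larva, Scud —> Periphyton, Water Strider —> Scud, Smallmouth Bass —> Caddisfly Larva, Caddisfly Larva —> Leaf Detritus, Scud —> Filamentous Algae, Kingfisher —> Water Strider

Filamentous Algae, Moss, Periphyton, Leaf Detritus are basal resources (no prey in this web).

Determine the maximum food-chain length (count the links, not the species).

3 links

One longest chain: Filamentous Algae → Scud → Water Strider → Smallmouth Bass.
It has 4 species and 3 links.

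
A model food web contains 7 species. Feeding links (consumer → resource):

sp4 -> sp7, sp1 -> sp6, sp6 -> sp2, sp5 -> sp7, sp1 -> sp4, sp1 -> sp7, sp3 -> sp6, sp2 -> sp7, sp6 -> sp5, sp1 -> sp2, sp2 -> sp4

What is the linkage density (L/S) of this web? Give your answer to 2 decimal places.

There are L = 11 links among S = 7 species.
L/S = 11/7 = 1.5714 ≈ 1.57.

L/S = 1.57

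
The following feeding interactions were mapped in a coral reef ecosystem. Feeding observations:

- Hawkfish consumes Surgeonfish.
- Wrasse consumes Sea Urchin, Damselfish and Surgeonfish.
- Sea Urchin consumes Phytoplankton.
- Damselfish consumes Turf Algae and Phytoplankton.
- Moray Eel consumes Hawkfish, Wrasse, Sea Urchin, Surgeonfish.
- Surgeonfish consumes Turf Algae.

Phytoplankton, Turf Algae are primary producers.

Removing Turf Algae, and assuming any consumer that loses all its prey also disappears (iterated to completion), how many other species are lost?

2

Remove Turf Algae.
Round 1: Surgeonfish (all prey gone) → extinct.
Round 2: Hawkfish (all prey gone) → extinct.
No further losses. Total secondary extinctions: 2.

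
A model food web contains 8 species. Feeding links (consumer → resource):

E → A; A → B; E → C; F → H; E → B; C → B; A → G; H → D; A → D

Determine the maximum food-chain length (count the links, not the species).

One longest chain: D → H → F.
It has 3 species and 2 links.

2 links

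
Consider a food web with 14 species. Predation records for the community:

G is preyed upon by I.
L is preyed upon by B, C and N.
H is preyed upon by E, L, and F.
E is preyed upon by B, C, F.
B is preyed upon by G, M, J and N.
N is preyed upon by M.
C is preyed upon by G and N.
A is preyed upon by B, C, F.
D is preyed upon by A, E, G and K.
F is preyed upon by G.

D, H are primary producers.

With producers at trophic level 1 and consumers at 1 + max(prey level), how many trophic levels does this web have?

Producers (level 1): D, H.
D → A → C → N → M gives M level 5.
No species has a prey at level 5, so no species reaches level 6.

5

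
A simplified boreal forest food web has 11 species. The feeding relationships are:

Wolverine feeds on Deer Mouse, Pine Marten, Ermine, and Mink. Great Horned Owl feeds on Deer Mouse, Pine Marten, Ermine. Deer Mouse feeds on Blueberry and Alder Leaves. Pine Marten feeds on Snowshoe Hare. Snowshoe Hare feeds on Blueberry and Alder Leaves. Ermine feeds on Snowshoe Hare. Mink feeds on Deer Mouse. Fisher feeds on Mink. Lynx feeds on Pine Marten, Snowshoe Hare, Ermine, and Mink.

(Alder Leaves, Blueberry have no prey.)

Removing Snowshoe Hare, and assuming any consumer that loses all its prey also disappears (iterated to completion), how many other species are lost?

2

Remove Snowshoe Hare.
Round 1: Pine Marten (all prey gone), Ermine (all prey gone) → extinct.
No further losses. Total secondary extinctions: 2.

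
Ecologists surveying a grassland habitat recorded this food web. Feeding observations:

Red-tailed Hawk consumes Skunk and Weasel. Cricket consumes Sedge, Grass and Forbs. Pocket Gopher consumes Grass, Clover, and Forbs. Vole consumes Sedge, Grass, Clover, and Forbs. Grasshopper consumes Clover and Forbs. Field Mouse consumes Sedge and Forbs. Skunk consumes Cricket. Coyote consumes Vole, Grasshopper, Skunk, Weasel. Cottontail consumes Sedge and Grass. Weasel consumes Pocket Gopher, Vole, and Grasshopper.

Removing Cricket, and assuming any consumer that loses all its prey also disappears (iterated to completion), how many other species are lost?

Remove Cricket.
Round 1: Skunk (all prey gone) → extinct.
No further losses. Total secondary extinctions: 1.

1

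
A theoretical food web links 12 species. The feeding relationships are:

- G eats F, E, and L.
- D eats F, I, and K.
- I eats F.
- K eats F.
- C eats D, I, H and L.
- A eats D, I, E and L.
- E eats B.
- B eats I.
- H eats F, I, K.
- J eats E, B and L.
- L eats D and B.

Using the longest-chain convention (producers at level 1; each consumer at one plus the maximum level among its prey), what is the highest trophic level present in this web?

5

Producers (level 1): F.
F → I → B → L → A gives A level 5.
No species has a prey at level 5, so no species reaches level 6.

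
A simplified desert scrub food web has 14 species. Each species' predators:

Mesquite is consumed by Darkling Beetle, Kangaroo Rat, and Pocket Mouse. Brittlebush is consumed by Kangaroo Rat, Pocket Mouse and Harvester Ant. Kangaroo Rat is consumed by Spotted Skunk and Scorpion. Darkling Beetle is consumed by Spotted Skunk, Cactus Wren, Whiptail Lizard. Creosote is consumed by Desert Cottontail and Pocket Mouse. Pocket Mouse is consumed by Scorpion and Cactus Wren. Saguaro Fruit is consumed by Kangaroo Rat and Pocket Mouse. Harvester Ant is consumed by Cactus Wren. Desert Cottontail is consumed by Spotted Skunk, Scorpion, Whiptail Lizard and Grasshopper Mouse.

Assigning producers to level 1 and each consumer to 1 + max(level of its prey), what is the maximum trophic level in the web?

Producers (level 1): Brittlebush, Creosote, Mesquite, Saguaro Fruit.
Creosote → Desert Cottontail → Whiptail Lizard gives Whiptail Lizard level 3.
No species has a prey at level 3, so no species reaches level 4.

3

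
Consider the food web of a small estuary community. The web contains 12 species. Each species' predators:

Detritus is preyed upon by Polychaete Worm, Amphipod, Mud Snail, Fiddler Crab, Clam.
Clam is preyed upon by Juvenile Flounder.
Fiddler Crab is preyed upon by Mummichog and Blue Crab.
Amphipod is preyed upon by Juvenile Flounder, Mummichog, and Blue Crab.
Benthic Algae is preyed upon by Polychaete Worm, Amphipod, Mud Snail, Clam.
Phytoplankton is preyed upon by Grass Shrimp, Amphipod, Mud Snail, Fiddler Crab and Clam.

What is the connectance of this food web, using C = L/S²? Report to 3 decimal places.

C = 0.139

The web has S = 12 species and L = 20 feeding links.
C = L / S² = 20 / 144 = 0.1389 ≈ 0.139.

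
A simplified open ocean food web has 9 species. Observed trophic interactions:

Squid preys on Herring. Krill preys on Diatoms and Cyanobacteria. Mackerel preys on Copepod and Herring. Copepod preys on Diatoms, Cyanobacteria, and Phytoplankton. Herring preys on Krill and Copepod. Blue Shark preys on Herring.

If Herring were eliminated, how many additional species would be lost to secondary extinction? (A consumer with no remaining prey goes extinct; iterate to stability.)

2

Remove Herring.
Round 1: Squid (all prey gone), Blue Shark (all prey gone) → extinct.
No further losses. Total secondary extinctions: 2.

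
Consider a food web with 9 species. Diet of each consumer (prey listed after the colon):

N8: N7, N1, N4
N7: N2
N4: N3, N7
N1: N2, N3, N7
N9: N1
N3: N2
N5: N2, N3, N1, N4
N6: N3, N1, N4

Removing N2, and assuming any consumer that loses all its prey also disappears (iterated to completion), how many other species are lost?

8

Remove N2.
Round 1: N3 (all prey gone), N7 (all prey gone) → extinct.
Round 2: N1 (all prey gone), N4 (all prey gone) → extinct.
Round 3: N6 (all prey gone), N9 (all prey gone), N5 (all prey gone), N8 (all prey gone) → extinct.
No further losses. Total secondary extinctions: 8.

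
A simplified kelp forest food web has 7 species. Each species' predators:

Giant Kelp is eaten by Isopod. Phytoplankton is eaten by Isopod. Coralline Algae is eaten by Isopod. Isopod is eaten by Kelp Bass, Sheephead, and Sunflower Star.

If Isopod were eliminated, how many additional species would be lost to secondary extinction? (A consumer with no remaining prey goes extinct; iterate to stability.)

3

Remove Isopod.
Round 1: Sheephead (all prey gone), Sunflower Star (all prey gone), Kelp Bass (all prey gone) → extinct.
No further losses. Total secondary extinctions: 3.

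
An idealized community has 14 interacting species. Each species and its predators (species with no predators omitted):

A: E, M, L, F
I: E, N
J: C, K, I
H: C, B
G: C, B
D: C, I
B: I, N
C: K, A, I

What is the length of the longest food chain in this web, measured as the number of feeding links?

3 links

One longest chain: G → C → I → E.
It has 4 species and 3 links.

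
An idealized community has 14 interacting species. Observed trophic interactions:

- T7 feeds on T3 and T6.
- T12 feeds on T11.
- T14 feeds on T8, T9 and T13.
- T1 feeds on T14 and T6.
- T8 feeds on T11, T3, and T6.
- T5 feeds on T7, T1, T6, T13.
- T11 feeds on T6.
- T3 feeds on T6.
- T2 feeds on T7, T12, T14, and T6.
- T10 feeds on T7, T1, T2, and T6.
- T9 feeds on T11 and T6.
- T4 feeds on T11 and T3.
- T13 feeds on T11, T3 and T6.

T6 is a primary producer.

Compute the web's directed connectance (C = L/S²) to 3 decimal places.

The web has S = 14 species and L = 32 feeding links.
C = L / S² = 32 / 196 = 0.1633 ≈ 0.163.

C = 0.163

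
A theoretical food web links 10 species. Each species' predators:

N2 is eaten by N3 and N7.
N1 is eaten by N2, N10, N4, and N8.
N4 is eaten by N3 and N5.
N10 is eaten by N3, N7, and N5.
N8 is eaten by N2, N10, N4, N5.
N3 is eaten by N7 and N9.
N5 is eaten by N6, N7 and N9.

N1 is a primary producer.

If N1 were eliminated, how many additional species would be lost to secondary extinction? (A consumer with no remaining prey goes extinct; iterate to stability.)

9

Remove N1.
Round 1: N8 (all prey gone) → extinct.
Round 2: N4 (all prey gone), N2 (all prey gone), N10 (all prey gone) → extinct.
Round 3: N5 (all prey gone), N3 (all prey gone) → extinct.
Round 4: N6 (all prey gone), N9 (all prey gone), N7 (all prey gone) → extinct.
No further losses. Total secondary extinctions: 9.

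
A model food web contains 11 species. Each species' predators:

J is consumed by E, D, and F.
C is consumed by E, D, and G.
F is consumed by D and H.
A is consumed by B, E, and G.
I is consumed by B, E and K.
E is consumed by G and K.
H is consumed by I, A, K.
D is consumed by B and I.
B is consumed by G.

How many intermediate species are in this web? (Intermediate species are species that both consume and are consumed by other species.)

7

Intermediate species (has both prey and predators): F, H, D, I, A, B, E.
Count: 7.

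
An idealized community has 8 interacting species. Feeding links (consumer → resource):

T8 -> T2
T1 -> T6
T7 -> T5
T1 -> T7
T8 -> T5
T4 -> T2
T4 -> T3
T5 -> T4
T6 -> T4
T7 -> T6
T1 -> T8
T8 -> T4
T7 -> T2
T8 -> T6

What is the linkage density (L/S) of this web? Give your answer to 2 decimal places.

L/S = 1.75

There are L = 14 links among S = 8 species.
L/S = 14/8 = 1.7500 ≈ 1.75.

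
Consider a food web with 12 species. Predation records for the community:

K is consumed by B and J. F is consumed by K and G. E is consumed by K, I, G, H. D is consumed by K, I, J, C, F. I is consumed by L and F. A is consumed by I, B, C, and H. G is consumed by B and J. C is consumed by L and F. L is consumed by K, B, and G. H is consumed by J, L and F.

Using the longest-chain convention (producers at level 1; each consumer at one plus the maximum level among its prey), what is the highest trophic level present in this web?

5

Producers (level 1): D, A, E.
D → I → L → K → J gives J level 5.
No species has a prey at level 5, so no species reaches level 6.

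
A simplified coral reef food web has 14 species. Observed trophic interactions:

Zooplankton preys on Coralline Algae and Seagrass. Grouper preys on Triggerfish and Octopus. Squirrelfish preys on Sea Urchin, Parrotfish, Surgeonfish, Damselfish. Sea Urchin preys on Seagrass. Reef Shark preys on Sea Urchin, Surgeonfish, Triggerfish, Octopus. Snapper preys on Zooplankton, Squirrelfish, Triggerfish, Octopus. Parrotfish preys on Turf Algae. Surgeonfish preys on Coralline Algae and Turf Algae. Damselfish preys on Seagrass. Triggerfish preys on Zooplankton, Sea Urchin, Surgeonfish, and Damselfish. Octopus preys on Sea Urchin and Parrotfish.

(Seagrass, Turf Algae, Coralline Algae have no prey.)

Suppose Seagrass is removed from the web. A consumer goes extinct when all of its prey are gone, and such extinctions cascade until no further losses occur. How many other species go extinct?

Remove Seagrass.
Round 1: Sea Urchin (all prey gone), Damselfish (all prey gone) → extinct.
No further losses. Total secondary extinctions: 2.

2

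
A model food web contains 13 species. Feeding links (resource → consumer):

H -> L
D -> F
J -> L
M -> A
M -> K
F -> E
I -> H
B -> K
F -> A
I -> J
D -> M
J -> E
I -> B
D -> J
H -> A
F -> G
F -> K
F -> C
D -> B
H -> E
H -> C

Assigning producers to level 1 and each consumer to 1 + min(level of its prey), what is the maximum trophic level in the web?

3

Producers (level 1): I, D.
Following each consumer down to its lowest-level prey: I → H → C (levels 1 through 3).
All prey of C (H 2, F 2) are at level 2 or above, so C is at level 1 + 2 = 3.
Every consumer has at least one prey at level 2 or below, so none exceeds level 3.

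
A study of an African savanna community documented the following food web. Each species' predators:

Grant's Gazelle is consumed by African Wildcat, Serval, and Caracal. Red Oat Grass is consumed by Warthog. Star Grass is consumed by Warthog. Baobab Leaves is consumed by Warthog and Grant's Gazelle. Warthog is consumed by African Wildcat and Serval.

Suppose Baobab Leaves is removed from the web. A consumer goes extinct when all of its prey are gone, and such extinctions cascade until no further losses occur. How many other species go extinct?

2

Remove Baobab Leaves.
Round 1: Grant's Gazelle (all prey gone) → extinct.
Round 2: Caracal (all prey gone) → extinct.
No further losses. Total secondary extinctions: 2.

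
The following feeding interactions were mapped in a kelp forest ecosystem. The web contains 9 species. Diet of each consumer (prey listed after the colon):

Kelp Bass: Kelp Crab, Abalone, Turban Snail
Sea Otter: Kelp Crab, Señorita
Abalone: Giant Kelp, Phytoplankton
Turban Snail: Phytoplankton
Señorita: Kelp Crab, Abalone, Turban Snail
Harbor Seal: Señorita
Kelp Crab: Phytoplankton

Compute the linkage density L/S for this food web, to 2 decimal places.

There are L = 13 links among S = 9 species.
L/S = 13/9 = 1.4444 ≈ 1.44.

L/S = 1.44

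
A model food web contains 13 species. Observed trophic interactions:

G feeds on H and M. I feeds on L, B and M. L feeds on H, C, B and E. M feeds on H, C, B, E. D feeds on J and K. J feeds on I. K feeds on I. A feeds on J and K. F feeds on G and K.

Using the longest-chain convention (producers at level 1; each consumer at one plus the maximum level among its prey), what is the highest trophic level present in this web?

5

Producers (level 1): B, C, H, E.
B → M → I → K → D gives D level 5.
No species has a prey at level 5, so no species reaches level 6.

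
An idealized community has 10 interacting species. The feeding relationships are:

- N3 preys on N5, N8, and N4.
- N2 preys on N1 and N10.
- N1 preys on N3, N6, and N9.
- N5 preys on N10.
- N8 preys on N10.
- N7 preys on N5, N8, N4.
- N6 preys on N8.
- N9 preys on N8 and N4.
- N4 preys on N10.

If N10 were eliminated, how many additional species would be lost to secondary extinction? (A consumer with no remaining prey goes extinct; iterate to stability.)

9

Remove N10.
Round 1: N8 (all prey gone), N4 (all prey gone), N5 (all prey gone) → extinct.
Round 2: N9 (all prey gone), N7 (all prey gone), N3 (all prey gone), N6 (all prey gone) → extinct.
Round 3: N1 (all prey gone) → extinct.
Round 4: N2 (all prey gone) → extinct.
No further losses. Total secondary extinctions: 9.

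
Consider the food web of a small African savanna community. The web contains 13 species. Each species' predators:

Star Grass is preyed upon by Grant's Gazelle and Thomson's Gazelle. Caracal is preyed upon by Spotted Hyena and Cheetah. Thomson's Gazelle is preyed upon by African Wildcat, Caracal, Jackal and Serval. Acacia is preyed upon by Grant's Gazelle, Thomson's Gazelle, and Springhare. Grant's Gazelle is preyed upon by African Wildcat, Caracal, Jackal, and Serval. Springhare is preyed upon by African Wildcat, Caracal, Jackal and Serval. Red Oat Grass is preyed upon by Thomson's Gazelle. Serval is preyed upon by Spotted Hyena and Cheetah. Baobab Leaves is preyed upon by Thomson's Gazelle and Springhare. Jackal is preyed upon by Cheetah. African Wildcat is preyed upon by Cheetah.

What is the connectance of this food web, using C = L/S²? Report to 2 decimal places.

C = 0.15

The web has S = 13 species and L = 26 feeding links.
C = L / S² = 26 / 169 = 0.1538 ≈ 0.15.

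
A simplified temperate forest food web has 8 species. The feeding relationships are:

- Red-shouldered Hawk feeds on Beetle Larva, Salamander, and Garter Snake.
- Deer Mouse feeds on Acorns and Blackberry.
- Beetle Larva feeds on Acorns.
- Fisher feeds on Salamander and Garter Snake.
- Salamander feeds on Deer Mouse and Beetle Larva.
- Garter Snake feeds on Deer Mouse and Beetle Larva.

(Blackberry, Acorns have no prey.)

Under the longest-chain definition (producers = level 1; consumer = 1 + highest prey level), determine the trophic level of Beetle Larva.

Trophic level 2

Acorns is a producer → level 1.
Beetle Larva eats Acorns → level 2.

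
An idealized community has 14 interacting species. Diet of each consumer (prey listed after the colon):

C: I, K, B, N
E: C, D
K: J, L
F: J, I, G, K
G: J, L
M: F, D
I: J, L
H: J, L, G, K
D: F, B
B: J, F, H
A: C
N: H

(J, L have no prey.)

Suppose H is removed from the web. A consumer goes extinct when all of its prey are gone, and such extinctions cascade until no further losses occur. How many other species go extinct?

1

Remove H.
Round 1: N (all prey gone) → extinct.
No further losses. Total secondary extinctions: 1.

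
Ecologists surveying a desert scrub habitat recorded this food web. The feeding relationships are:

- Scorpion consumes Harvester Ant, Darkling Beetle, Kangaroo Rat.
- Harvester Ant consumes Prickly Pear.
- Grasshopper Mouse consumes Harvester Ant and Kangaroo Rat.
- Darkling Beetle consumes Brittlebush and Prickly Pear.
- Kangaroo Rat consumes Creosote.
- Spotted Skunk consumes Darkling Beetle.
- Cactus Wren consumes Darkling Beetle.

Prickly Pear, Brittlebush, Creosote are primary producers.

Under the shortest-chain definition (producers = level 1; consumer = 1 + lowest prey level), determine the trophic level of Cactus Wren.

Trophic level 3

Prickly Pear is a producer → level 1.
Darkling Beetle eats Prickly Pear → level 2.
Cactus Wren eats Darkling Beetle → level 3.
No prey of Cactus Wren is below level 2, so 3 is the minimum.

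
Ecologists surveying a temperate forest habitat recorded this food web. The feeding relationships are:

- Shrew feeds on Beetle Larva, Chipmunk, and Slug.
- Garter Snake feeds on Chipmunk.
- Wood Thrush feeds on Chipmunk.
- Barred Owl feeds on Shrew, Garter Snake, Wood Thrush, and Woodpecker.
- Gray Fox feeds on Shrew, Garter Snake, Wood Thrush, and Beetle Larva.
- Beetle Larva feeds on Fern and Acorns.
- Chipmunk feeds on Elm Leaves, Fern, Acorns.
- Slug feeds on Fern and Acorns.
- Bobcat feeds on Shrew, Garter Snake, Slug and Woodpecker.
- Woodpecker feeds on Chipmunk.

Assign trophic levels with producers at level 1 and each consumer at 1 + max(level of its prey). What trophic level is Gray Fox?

Trophic level 4

Fern is a producer → level 1.
Chipmunk eats Fern (level 1); other prey at levels: Acorns 1, Elm Leaves 1 → level 2.
Shrew eats Chipmunk (level 2); other prey at levels: Beetle Larva 2, Slug 2 → level 3.
Gray Fox eats Shrew (level 3); other prey at levels: Beetle Larva 2, Wood Thrush 3, Garter Snake 3 → level 4.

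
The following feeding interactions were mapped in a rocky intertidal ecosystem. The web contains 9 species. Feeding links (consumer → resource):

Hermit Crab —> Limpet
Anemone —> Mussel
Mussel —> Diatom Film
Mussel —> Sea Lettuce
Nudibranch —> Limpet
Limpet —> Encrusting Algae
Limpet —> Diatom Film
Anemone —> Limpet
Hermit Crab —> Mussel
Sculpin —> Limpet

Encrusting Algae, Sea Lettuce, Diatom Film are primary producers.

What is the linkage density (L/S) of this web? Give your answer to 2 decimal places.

L/S = 1.11

There are L = 10 links among S = 9 species.
L/S = 10/9 = 1.1111 ≈ 1.11.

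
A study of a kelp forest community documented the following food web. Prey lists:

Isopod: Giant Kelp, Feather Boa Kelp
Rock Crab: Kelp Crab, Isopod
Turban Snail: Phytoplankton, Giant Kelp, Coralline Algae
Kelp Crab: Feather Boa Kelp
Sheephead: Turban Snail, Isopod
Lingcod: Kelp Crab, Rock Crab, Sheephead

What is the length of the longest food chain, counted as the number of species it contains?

4 species

One longest chain: Phytoplankton → Turban Snail → Sheephead → Lingcod.
It has 4 species and 3 links.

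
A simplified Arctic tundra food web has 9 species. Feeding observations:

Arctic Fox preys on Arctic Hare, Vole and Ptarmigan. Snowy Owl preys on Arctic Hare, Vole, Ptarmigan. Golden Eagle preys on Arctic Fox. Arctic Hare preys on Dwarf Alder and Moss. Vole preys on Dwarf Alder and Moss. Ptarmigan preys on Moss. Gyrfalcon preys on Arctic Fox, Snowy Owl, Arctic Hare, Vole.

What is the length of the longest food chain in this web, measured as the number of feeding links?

3 links

One longest chain: Moss → Arctic Hare → Arctic Fox → Golden Eagle.
It has 4 species and 3 links.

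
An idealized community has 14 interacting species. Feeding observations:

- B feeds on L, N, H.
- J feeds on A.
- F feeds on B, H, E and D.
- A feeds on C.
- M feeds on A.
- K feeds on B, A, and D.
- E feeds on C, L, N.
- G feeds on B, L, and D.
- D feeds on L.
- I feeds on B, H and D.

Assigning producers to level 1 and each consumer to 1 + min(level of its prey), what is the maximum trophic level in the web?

Producers (level 1): N, C, H, L.
Following each consumer down to its lowest-level prey: C → A → M (levels 1 through 3).
All prey of M (A 2) are at level 2 or above, so M is at level 1 + 2 = 3.
Every consumer has at least one prey at level 2 or below, so none exceeds level 3.

3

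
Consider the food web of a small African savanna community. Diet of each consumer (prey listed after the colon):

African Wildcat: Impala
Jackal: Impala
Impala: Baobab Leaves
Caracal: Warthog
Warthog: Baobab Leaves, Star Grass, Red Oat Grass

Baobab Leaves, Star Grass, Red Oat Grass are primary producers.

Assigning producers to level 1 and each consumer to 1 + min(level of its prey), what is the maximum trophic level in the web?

3

Producers (level 1): Baobab Leaves, Star Grass, Red Oat Grass.
Following each consumer down to its lowest-level prey: Baobab Leaves → Warthog → Caracal (levels 1 through 3).
All prey of Caracal (Warthog 2) are at level 2 or above, so Caracal is at level 1 + 2 = 3.
Every consumer has at least one prey at level 2 or below, so none exceeds level 3.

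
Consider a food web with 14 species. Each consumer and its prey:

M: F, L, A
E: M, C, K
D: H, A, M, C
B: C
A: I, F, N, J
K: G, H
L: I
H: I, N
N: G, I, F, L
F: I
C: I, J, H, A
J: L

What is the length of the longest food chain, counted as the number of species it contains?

6 species

One longest chain: I → F → N → A → M → E.
It has 6 species and 5 links.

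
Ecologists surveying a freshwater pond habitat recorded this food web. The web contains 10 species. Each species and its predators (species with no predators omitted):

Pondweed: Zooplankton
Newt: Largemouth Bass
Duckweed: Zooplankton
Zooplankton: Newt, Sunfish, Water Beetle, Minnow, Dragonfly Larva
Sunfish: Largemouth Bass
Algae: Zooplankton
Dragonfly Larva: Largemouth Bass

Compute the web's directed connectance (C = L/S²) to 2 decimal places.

The web has S = 10 species and L = 11 feeding links.
C = L / S² = 11 / 100 = 0.1100 ≈ 0.11.

C = 0.11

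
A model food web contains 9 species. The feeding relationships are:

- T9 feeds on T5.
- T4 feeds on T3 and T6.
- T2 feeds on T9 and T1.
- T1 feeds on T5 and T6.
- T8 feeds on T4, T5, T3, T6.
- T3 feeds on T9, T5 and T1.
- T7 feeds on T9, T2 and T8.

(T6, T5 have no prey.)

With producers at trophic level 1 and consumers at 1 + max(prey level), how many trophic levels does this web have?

6

Producers (level 1): T6, T5.
T6 → T1 → T3 → T4 → T8 → T7 gives T7 level 6.
No species has a prey at level 6, so no species reaches level 7.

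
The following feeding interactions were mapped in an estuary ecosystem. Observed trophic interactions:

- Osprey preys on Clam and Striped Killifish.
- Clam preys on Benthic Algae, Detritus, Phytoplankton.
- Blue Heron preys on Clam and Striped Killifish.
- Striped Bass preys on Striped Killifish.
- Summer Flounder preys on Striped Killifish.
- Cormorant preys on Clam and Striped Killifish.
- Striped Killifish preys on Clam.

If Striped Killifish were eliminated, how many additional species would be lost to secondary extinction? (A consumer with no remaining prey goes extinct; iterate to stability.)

2

Remove Striped Killifish.
Round 1: Summer Flounder (all prey gone), Striped Bass (all prey gone) → extinct.
No further losses. Total secondary extinctions: 2.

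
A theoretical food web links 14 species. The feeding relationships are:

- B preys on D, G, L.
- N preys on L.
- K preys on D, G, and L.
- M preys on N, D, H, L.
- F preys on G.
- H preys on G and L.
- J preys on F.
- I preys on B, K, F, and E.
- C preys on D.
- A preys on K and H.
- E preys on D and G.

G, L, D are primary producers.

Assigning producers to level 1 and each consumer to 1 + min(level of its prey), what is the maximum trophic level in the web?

Producers (level 1): G, L, D.
Following each consumer down to its lowest-level prey: G → K → A (levels 1 through 3).
All prey of A (K 2, H 2) are at level 2 or above, so A is at level 1 + 2 = 3.
Every consumer has at least one prey at level 2 or below, so none exceeds level 3.

3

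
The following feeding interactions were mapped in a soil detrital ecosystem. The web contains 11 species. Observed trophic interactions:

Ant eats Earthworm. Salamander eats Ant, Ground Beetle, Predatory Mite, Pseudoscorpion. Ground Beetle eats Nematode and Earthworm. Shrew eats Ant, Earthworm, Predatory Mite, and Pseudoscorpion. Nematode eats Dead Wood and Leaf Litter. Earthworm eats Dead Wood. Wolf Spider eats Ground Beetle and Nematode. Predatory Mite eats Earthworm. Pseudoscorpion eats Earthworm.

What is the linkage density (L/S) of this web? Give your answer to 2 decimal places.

There are L = 18 links among S = 11 species.
L/S = 18/11 = 1.6364 ≈ 1.64.

L/S = 1.64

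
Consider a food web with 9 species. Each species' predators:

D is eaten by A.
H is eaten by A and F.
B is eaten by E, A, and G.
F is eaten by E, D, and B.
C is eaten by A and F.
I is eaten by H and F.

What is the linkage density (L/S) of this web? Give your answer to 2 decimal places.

There are L = 13 links among S = 9 species.
L/S = 13/9 = 1.4444 ≈ 1.44.

L/S = 1.44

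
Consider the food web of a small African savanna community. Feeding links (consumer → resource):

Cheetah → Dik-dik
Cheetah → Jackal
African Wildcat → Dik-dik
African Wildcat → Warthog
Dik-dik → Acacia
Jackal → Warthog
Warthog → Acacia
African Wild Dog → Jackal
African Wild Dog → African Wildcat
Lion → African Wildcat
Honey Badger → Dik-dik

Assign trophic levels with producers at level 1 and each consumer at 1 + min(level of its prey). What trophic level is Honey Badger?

Acacia is a producer → level 1.
Dik-dik eats Acacia → level 2.
Honey Badger eats Dik-dik → level 3.
No prey of Honey Badger is below level 2, so 3 is the minimum.

Trophic level 3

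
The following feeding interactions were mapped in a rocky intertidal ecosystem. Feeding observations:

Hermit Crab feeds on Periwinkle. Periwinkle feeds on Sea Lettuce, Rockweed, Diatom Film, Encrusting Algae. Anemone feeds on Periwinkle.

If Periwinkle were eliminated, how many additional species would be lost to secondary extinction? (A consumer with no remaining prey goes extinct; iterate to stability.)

Remove Periwinkle.
Round 1: Anemone (all prey gone), Hermit Crab (all prey gone) → extinct.
No further losses. Total secondary extinctions: 2.

2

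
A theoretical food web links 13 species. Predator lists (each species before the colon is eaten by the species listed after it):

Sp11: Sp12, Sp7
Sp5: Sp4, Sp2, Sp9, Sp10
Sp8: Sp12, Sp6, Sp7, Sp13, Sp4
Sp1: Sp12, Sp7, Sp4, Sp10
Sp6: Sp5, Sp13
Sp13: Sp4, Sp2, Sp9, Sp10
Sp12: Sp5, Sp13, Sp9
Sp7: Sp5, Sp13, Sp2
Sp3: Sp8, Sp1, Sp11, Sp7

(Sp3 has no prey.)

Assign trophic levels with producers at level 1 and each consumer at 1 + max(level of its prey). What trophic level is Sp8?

Trophic level 2

Sp3 is a producer → level 1.
Sp8 eats Sp3 → level 2.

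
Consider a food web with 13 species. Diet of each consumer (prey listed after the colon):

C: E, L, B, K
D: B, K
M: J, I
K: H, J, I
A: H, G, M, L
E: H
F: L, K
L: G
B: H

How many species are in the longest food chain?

3 species

One longest chain: H → K → C.
It has 3 species and 2 links.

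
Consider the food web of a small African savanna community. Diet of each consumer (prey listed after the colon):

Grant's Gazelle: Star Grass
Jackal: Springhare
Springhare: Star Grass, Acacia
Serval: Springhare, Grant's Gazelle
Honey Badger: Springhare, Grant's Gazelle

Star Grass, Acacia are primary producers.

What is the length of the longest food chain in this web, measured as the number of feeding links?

One longest chain: Star Grass → Springhare → Honey Badger.
It has 3 species and 2 links.

2 links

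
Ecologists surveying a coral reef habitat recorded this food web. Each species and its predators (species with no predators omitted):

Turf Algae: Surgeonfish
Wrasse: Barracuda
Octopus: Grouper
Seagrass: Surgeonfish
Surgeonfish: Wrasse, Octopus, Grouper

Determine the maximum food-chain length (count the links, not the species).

One longest chain: Seagrass → Surgeonfish → Octopus → Grouper.
It has 4 species and 3 links.

3 links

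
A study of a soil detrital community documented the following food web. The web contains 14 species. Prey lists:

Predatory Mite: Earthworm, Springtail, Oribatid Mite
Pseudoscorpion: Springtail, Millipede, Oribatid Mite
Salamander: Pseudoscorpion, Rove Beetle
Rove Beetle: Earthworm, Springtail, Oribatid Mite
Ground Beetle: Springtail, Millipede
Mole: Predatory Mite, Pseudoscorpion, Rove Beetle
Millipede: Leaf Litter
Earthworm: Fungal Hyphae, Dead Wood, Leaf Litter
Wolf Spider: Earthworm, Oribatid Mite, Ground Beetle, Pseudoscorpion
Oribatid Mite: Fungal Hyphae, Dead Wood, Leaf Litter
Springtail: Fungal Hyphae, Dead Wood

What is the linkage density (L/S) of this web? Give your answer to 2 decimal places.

L/S = 2.07

There are L = 29 links among S = 14 species.
L/S = 29/14 = 2.0714 ≈ 2.07.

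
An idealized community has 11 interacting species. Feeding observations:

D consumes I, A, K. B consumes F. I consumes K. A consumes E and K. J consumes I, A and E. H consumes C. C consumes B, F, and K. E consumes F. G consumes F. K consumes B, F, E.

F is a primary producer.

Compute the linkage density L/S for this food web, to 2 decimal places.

There are L = 19 links among S = 11 species.
L/S = 19/11 = 1.7273 ≈ 1.73.

L/S = 1.73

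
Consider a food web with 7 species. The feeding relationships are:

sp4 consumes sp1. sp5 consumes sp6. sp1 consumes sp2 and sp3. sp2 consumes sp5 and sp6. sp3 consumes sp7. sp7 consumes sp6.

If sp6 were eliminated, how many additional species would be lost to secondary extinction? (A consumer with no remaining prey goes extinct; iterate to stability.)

6

Remove sp6.
Round 1: sp7 (all prey gone), sp5 (all prey gone) → extinct.
Round 2: sp3 (all prey gone), sp2 (all prey gone) → extinct.
Round 3: sp1 (all prey gone) → extinct.
Round 4: sp4 (all prey gone) → extinct.
No further losses. Total secondary extinctions: 6.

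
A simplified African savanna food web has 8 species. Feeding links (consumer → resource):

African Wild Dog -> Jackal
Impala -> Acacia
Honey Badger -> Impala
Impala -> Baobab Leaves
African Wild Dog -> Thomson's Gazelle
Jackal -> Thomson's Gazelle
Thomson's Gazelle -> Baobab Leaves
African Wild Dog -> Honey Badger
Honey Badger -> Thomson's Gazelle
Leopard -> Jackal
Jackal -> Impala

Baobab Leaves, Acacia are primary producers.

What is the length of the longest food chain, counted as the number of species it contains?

4 species

One longest chain: Baobab Leaves → Thomson's Gazelle → Honey Badger → African Wild Dog.
It has 4 species and 3 links.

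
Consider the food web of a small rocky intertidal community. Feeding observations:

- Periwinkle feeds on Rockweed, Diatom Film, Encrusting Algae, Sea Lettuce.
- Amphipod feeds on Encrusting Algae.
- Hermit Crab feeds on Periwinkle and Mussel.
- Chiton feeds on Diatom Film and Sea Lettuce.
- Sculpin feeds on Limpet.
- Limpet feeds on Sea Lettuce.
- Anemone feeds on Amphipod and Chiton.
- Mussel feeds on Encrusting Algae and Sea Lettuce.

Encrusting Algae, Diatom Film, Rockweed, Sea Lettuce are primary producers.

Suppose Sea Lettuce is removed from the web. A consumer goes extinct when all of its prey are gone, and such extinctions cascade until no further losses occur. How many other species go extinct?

2

Remove Sea Lettuce.
Round 1: Limpet (all prey gone) → extinct.
Round 2: Sculpin (all prey gone) → extinct.
No further losses. Total secondary extinctions: 2.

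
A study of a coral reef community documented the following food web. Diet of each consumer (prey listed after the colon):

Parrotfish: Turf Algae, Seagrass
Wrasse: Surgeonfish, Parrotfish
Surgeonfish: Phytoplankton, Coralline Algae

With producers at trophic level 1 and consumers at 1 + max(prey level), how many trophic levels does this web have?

Producers (level 1): Turf Algae, Seagrass, Phytoplankton, Coralline Algae.
Phytoplankton → Surgeonfish → Wrasse gives Wrasse level 3.
No species has a prey at level 3, so no species reaches level 4.

3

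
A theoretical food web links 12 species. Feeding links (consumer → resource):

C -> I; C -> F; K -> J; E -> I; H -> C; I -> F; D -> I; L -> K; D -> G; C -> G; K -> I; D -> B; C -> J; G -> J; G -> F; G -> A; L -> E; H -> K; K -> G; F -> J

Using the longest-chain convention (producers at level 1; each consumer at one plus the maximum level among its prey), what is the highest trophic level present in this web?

Producers (level 1): B, J, A.
J → F → I → K → H gives H level 5.
No species has a prey at level 5, so no species reaches level 6.

5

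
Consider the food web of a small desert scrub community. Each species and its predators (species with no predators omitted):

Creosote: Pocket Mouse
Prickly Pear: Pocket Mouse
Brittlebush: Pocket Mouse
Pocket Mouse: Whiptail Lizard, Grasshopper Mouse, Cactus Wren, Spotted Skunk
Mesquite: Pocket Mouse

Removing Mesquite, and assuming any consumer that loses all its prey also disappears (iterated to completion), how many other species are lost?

Remove Mesquite.
Every predator of it retains at least one other prey: Pocket Mouse still has Creosote, Brittlebush, Prickly Pear.
No consumer loses all prey, so no secondary extinctions occur.

0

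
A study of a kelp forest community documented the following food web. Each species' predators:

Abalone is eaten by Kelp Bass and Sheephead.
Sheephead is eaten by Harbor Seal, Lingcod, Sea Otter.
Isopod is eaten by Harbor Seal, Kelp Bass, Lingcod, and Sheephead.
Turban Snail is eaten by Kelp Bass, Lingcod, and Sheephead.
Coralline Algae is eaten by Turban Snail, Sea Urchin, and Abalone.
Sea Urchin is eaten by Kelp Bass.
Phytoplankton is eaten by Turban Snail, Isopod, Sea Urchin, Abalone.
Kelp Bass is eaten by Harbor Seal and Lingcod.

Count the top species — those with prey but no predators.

3

Top species (has prey, but nothing eats it): Lingcod, Harbor Seal, Sea Otter.
Count: 3.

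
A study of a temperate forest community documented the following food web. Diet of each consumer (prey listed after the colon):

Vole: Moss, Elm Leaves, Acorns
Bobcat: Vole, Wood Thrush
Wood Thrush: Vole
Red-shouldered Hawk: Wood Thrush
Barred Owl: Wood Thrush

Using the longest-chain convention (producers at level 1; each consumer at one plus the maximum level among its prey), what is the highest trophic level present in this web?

4

Producers (level 1): Moss, Elm Leaves, Acorns.
Moss → Vole → Wood Thrush → Bobcat gives Bobcat level 4.
No species has a prey at level 4, so no species reaches level 5.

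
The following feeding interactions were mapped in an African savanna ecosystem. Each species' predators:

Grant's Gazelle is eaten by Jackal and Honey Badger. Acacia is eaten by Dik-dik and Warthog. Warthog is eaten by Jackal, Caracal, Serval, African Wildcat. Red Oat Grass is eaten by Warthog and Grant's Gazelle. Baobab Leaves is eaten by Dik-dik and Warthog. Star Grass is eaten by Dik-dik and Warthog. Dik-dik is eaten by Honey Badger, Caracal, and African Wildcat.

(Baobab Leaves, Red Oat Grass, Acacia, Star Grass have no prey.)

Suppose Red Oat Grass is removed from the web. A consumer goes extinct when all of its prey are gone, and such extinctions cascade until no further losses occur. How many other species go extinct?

1

Remove Red Oat Grass.
Round 1: Grant's Gazelle (all prey gone) → extinct.
No further losses. Total secondary extinctions: 1.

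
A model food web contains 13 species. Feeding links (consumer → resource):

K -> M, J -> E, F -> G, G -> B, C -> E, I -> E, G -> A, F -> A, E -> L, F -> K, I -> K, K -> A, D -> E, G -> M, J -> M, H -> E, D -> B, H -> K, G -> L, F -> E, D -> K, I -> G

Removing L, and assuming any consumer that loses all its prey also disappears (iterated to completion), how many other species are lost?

Remove L.
Round 1: E (all prey gone) → extinct.
Round 2: C (all prey gone) → extinct.
No further losses. Total secondary extinctions: 2.

2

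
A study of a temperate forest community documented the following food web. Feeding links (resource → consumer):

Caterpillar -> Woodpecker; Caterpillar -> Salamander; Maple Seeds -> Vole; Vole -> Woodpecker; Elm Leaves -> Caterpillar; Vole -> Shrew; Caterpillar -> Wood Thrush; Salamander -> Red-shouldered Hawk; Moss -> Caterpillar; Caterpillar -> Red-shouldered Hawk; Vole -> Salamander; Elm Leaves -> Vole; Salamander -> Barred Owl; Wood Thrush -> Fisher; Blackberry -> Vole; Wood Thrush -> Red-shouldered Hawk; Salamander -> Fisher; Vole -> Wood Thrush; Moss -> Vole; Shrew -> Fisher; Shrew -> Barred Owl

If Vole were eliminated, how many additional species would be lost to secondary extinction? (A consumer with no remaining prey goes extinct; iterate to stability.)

Remove Vole.
Round 1: Shrew (all prey gone) → extinct.
No further losses. Total secondary extinctions: 1.

1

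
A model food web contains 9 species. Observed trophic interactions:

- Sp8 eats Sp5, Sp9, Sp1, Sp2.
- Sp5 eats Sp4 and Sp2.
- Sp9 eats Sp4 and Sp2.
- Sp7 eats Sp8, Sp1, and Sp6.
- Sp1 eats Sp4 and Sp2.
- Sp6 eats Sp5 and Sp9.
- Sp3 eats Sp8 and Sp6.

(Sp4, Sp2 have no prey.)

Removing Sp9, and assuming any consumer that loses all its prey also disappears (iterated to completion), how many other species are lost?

Remove Sp9.
Every predator of it retains at least one other prey: Sp8 still has Sp2, Sp1, Sp5; Sp6 still has Sp5.
No consumer loses all prey, so no secondary extinctions occur.

0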